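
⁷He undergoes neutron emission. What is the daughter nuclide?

He-6

Neutron emission: mass number changes by -1, atomic number by +0.
A: 7 − 1 = 6; Z: 2 = 2.
Z = 2 is helium, so the daughter is ⁶He.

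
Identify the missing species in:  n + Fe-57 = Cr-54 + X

Conserve mass number: 1 + 57 = 54 + A, so A = 4.
Conserve atomic number: 0 + 26 = 24 + Z, so Z = 2.
A = 4 and Z = 2 is He-4 — an alpha particle.

alpha particle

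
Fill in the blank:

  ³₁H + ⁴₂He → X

Conserve mass number: 3 + 4 = A, so A = 7.
Conserve atomic number: 1 + 2 = Z, so Z = 3.
Z = 3 is lithium, so the species is ⁷₃Li.

Li-7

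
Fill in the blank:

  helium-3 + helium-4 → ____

Be-7

Conserve mass number: 3 + 4 = A, so A = 7.
Conserve atomic number: 2 + 2 = Z, so Z = 4.
Z = 4 is beryllium, so the species is beryllium-7.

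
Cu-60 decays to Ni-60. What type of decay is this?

ΔA = 60 − 60 = 0; ΔZ = 28 − 29 = -1.
A is unchanged and Z drops by 1 — a proton has become a neutron (β⁺ emission or electron capture).

beta-plus decay or electron capture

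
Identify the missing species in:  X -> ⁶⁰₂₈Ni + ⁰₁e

Cu-60

Conserve mass number: A = 60 + 0, so A = 60.
Conserve atomic number: Z = 28 + 1, so Z = 29.
Z = 29 is copper, so the species is ⁶⁰₂₉Cu.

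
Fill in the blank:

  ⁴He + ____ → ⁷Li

triton

Conserve mass number: 4 + A = 7, so A = 3.
Conserve atomic number: 2 + Z = 3, so Z = 1.
A = 3 and Z = 1 is ³H — a triton.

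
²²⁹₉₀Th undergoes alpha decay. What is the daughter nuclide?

Ra-225

Alpha decay: mass number changes by -4, atomic number by -2.
A: 229 − 4 = 225; Z: 90 − 2 = 88.
Z = 88 is radium, so the daughter is ²²⁵₈₈Ra.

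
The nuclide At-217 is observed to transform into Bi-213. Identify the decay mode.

ΔA = 213 − 217 = -4; ΔZ = 83 − 85 = -2.
A drops by 4 and Z drops by 2 — the signature of alpha emission.

alpha decay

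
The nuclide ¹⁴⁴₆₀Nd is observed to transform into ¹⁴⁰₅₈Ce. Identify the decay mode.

alpha decay

ΔA = 140 − 144 = -4; ΔZ = 58 − 60 = -2.
A drops by 4 and Z drops by 2 — the signature of alpha emission.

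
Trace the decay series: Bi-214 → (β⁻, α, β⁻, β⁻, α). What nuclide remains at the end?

Start: (A, Z) = (214, 83).
After β⁻: (214, 84).
After α: (210, 82).
After β⁻: (210, 83).
After β⁻: (210, 84).
After α: (206, 82).
Z = 82 is lead.

Pb-206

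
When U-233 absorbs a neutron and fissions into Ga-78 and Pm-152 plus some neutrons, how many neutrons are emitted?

4

Conserve mass number: 234 = 78 + 152 + k, so k = 234 − 230 = 4.
Check atomic number: 92 = 31 + 61 + 0 = 92. ✓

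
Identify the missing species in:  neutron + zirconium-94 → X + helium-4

Conserve mass number: 1 + 94 = A + 4, so A = 91.
Conserve atomic number: 0 + 40 = Z + 2, so Z = 38.
Z = 38 is strontium, so the species is strontium-91.

Sr-91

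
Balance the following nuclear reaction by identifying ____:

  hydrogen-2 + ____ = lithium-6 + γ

Conserve mass number: 2 + A = 6 + 0, so A = 4.
Conserve atomic number: 1 + Z = 3 + 0, so Z = 2.
A = 4 and Z = 2 is helium-4 — an alpha particle.

alpha particle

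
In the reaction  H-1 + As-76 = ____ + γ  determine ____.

Se-77

Conserve mass number: 1 + 76 = A + 0, so A = 77.
Conserve atomic number: 1 + 33 = Z + 0, so Z = 34.
Z = 34 is selenium, so the species is Se-77.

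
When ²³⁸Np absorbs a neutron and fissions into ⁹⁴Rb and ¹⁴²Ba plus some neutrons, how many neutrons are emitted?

3

Conserve mass number: 239 = 94 + 142 + k, so k = 239 − 236 = 3.
Check atomic number: 93 = 37 + 56 + 0 = 93. ✓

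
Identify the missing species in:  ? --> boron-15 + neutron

Conserve mass number: A = 15 + 1, so A = 16.
Conserve atomic number: Z = 5 + 0, so Z = 5.
Z = 5 is boron, so the species is boron-16.

B-16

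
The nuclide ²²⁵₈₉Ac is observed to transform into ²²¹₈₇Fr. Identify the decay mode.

alpha decay

ΔA = 221 − 225 = -4; ΔZ = 87 − 89 = -2.
A drops by 4 and Z drops by 2 — the signature of alpha emission.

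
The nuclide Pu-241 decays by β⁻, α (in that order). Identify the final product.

Np-237

Start: (A, Z) = (241, 94).
After β⁻: (241, 95).
After α: (237, 93).
Z = 93 is neptunium.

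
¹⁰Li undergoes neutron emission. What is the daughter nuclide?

Neutron emission: mass number changes by -1, atomic number by +0.
A: 10 − 1 = 9; Z: 3 = 3.
Z = 3 is lithium, so the daughter is ⁹Li.

Li-9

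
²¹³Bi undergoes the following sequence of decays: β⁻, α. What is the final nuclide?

Start: (A, Z) = (213, 83).
After β⁻: (213, 84).
After α: (209, 82).
Z = 82 is lead.

Pb-209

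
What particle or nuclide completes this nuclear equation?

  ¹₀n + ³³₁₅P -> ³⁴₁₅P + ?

gamma ray

Conserve mass number: 1 + 33 = 34 + A, so A = 0.
Conserve atomic number: 0 + 15 = 15 + Z, so Z = 0.
A = 0 and Z = 0 is ⁰₀γ — a gamma ray.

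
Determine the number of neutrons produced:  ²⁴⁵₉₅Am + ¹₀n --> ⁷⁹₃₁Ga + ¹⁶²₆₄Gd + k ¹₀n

5

Conserve mass number: 246 = 79 + 162 + k, so k = 246 − 241 = 5.
Check atomic number: 95 = 31 + 64 + 0 = 95. ✓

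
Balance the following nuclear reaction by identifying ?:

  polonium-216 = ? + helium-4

Conserve mass number: 216 = A + 4, so A = 212.
Conserve atomic number: 84 = Z + 2, so Z = 82.
Z = 82 is lead, so the species is lead-212.

Pb-212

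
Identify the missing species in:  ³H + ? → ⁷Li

alpha particle

Conserve mass number: 3 + A = 7, so A = 4.
Conserve atomic number: 1 + Z = 3, so Z = 2.
A = 4 and Z = 2 is ⁴He — an alpha particle.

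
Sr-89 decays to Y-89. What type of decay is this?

beta-minus decay

ΔA = 89 − 89 = 0; ΔZ = 39 − 38 = +1.
A is unchanged and Z rises by 1 — a neutron has become a proton (β⁻ decay).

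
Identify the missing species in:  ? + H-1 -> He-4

triton

Conserve mass number: A + 1 = 4, so A = 3.
Conserve atomic number: Z + 1 = 2, so Z = 1.
A = 3 and Z = 1 is H-3 — a triton.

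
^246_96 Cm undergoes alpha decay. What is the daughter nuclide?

Alpha decay: mass number changes by -4, atomic number by -2.
A: 246 − 4 = 242; Z: 96 − 2 = 94.
Z = 94 is plutonium, so the daughter is ^242_94 Pu.

Pu-242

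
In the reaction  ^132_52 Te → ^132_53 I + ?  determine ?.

beta-minus particle

Conserve mass number: 132 = 132 + A, so A = 0.
Conserve atomic number: 52 = 53 + Z, so Z = -1.
A = 0 and Z = -1 is ^0_-1 e — a beta-minus particle.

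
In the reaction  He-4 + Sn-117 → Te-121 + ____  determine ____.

gamma ray

Conserve mass number: 4 + 117 = 121 + A, so A = 0.
Conserve atomic number: 2 + 50 = 52 + Z, so Z = 0.
A = 0 and Z = 0 is γ — a gamma ray.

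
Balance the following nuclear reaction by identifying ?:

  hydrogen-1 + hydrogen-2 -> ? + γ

Conserve mass number: 1 + 2 = A + 0, so A = 3.
Conserve atomic number: 1 + 1 = Z + 0, so Z = 2.
Z = 2 is helium, so the species is helium-3.

He-3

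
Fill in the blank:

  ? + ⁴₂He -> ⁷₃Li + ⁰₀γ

Conserve mass number: A + 4 = 7 + 0, so A = 3.
Conserve atomic number: Z + 2 = 3 + 0, so Z = 1.
A = 3 and Z = 1 is ³₁H — a triton.

triton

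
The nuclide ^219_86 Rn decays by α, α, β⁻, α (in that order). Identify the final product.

Start: (A, Z) = (219, 86).
After α: (215, 84).
After α: (211, 82).
After β⁻: (211, 83).
After α: (207, 81).
Z = 81 is thallium.

Tl-207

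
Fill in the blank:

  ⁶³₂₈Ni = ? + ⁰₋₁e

Cu-63

Conserve mass number: 63 = A + 0, so A = 63.
Conserve atomic number: 28 = Z − 1, so Z = 29.
Z = 29 is copper, so the species is ⁶³₂₉Cu.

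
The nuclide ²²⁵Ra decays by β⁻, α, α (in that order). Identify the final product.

Start: (A, Z) = (225, 88).
After β⁻: (225, 89).
After α: (221, 87).
After α: (217, 85).
Z = 85 is astatine.

At-217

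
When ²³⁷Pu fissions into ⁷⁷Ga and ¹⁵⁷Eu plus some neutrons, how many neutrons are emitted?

Conserve mass number: 237 = 77 + 157 + k, so k = 237 − 234 = 3.
Check atomic number: 94 = 31 + 63 + 0 = 94. ✓

3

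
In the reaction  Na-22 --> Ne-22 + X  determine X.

positron

Conserve mass number: 22 = 22 + A, so A = 0.
Conserve atomic number: 11 = 10 + Z, so Z = 1.
A = 0 and Z = 1 is e⁺ — a positron.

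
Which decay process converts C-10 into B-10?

beta-plus decay or electron capture

ΔA = 10 − 10 = 0; ΔZ = 5 − 6 = -1.
A is unchanged and Z drops by 1 — a proton has become a neutron (β⁺ emission or electron capture).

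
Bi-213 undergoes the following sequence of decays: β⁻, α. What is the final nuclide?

Pb-209

Start: (A, Z) = (213, 83).
After β⁻: (213, 84).
After α: (209, 82).
Z = 82 is lead.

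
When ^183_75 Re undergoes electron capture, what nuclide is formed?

Electron capture: mass number changes by +0, atomic number by -1.
A: 183 = 183; Z: 75 − 1 = 74.
Z = 74 is tungsten, so the daughter is ^183_74 W.

W-183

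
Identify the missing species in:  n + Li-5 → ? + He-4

H-2

Conserve mass number: 1 + 5 = A + 4, so A = 2.
Conserve atomic number: 0 + 3 = Z + 2, so Z = 1.
A = 2 and Z = 1 is H-2 — a deuteron.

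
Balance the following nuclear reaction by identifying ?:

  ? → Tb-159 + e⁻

Gd-159

Conserve mass number: A = 159 + 0, so A = 159.
Conserve atomic number: Z = 65 − 1, so Z = 64.
Z = 64 is gadolinium, so the species is Gd-159.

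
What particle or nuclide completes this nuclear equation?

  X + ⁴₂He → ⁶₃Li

Conserve mass number: A + 4 = 6, so A = 2.
Conserve atomic number: Z + 2 = 3, so Z = 1.
A = 2 and Z = 1 is ²₁H — a deuteron.

deuteron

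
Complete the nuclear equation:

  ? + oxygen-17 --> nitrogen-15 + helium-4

Conserve mass number: A + 17 = 15 + 4, so A = 2.
Conserve atomic number: Z + 8 = 7 + 2, so Z = 1.
A = 2 and Z = 1 is hydrogen-2 — a deuteron.

deuteron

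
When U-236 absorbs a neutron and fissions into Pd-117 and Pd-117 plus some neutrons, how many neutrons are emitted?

Conserve mass number: 237 = 117 + 117 + k, so k = 237 − 234 = 3.
Check atomic number: 92 = 46 + 46 + 0 = 92. ✓

3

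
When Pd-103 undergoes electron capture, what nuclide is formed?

Electron capture: mass number changes by +0, atomic number by -1.
A: 103 = 103; Z: 46 − 1 = 45.
Z = 45 is rhodium, so the daughter is Rh-103.

Rh-103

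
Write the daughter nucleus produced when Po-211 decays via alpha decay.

Alpha decay: mass number changes by -4, atomic number by -2.
A: 211 − 4 = 207; Z: 84 − 2 = 82.
Z = 82 is lead, so the daughter is Pb-207.

Pb-207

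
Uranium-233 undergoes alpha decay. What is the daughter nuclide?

Th-229

Alpha decay: mass number changes by -4, atomic number by -2.
A: 233 − 4 = 229; Z: 92 − 2 = 90.
Z = 90 is thorium, so the daughter is thorium-229.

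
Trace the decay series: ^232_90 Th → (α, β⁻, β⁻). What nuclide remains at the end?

Start: (A, Z) = (232, 90).
After α: (228, 88).
After β⁻: (228, 89).
After β⁻: (228, 90).
Z = 90 is thorium.

Th-228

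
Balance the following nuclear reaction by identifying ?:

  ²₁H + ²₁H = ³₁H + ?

Conserve mass number: 2 + 2 = 3 + A, so A = 1.
Conserve atomic number: 1 + 1 = 1 + Z, so Z = 1.
A = 1 and Z = 1 is ¹₁H — a proton.

proton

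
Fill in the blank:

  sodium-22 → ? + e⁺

Conserve mass number: 22 = A + 0, so A = 22.
Conserve atomic number: 11 = Z + 1, so Z = 10.
Z = 10 is neon, so the species is neon-22.

Ne-22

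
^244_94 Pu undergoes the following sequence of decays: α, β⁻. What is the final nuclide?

Np-240

Start: (A, Z) = (244, 94).
After α: (240, 92).
After β⁻: (240, 93).
Z = 93 is neptunium.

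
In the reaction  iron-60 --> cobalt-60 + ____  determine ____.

beta-minus particle

Conserve mass number: 60 = 60 + A, so A = 0.
Conserve atomic number: 26 = 27 + Z, so Z = -1.
A = 0 and Z = -1 is e⁻ — a beta-minus particle.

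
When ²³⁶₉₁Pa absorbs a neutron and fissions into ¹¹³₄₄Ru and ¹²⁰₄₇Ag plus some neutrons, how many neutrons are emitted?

4

Conserve mass number: 237 = 113 + 120 + k, so k = 237 − 233 = 4.
Check atomic number: 91 = 44 + 47 + 0 = 91. ✓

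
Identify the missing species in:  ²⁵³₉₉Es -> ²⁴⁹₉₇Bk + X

alpha particle

Conserve mass number: 253 = 249 + A, so A = 4.
Conserve atomic number: 99 = 97 + Z, so Z = 2.
A = 4 and Z = 2 is ⁴₂He — an alpha particle.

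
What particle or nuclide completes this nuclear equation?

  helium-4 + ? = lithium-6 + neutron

triton

Conserve mass number: 4 + A = 6 + 1, so A = 3.
Conserve atomic number: 2 + Z = 3 + 0, so Z = 1.
A = 3 and Z = 1 is hydrogen-3 — a triton.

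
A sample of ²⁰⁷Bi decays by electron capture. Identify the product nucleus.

Electron capture: mass number changes by +0, atomic number by -1.
A: 207 = 207; Z: 83 − 1 = 82.
Z = 82 is lead, so the daughter is ²⁰⁷Pb.

Pb-207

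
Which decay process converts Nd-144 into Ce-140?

ΔA = 140 − 144 = -4; ΔZ = 58 − 60 = -2.
A drops by 4 and Z drops by 2 — the signature of alpha emission.

alpha decay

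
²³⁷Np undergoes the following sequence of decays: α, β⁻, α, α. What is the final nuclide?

Start: (A, Z) = (237, 93).
After α: (233, 91).
After β⁻: (233, 92).
After α: (229, 90).
After α: (225, 88).
Z = 88 is radium.

Ra-225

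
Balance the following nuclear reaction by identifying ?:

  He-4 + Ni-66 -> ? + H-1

Cu-69

Conserve mass number: 4 + 66 = A + 1, so A = 69.
Conserve atomic number: 2 + 28 = Z + 1, so Z = 29.
Z = 29 is copper, so the species is Cu-69.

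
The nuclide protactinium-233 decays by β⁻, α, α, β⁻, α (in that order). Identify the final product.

Fr-221

Start: (A, Z) = (233, 91).
After β⁻: (233, 92).
After α: (229, 90).
After α: (225, 88).
After β⁻: (225, 89).
After α: (221, 87).
Z = 87 is francium.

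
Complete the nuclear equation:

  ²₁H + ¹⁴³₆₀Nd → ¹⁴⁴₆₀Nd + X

Conserve mass number: 2 + 143 = 144 + A, so A = 1.
Conserve atomic number: 1 + 60 = 60 + Z, so Z = 1.
A = 1 and Z = 1 is ¹₁H — a proton.

proton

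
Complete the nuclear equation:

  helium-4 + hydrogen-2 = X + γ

Conserve mass number: 4 + 2 = A + 0, so A = 6.
Conserve atomic number: 2 + 1 = Z + 0, so Z = 3.
Z = 3 is lithium, so the species is lithium-6.

Li-6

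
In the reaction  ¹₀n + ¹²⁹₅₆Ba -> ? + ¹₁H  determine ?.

Cs-129

Conserve mass number: 1 + 129 = A + 1, so A = 129.
Conserve atomic number: 0 + 56 = Z + 1, so Z = 55.
Z = 55 is caesium, so the species is ¹²⁹₅₅Cs.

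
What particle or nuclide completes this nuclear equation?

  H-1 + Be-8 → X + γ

Conserve mass number: 1 + 8 = A + 0, so A = 9.
Conserve atomic number: 1 + 4 = Z + 0, so Z = 5.
Z = 5 is boron, so the species is B-9.

B-9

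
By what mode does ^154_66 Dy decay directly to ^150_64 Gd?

ΔA = 150 − 154 = -4; ΔZ = 64 − 66 = -2.
A drops by 4 and Z drops by 2 — the signature of alpha emission.

alpha decay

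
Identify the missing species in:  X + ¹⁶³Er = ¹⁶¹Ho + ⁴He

Conserve mass number: A + 163 = 161 + 4, so A = 2.
Conserve atomic number: Z + 68 = 67 + 2, so Z = 1.
A = 2 and Z = 1 is ²H — a deuteron.

deuteron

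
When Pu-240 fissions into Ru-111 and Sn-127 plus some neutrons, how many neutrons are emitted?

2

Conserve mass number: 240 = 111 + 127 + k, so k = 240 − 238 = 2.
Check atomic number: 94 = 44 + 50 + 0 = 94. ✓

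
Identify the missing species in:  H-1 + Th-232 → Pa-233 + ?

Conserve mass number: 1 + 232 = 233 + A, so A = 0.
Conserve atomic number: 1 + 90 = 91 + Z, so Z = 0.
A = 0 and Z = 0 is γ — a gamma ray.

gamma ray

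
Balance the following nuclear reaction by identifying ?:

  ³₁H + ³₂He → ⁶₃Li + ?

Conserve mass number: 3 + 3 = 6 + A, so A = 0.
Conserve atomic number: 1 + 2 = 3 + Z, so Z = 0.
A = 0 and Z = 0 is ⁰₀γ — a gamma ray.

gamma ray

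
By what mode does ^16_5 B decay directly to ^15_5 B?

ΔA = 15 − 16 = -1; ΔZ = 5 − 5 = +0.
A drops by 1 with Z unchanged — a neutron was emitted.

neutron emission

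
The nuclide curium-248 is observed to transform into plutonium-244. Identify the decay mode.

alpha decay

ΔA = 244 − 248 = -4; ΔZ = 94 − 96 = -2.
A drops by 4 and Z drops by 2 — the signature of alpha emission.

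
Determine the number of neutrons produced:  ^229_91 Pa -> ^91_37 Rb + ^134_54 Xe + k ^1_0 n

4

Conserve mass number: 229 = 91 + 134 + k, so k = 229 − 225 = 4.
Check atomic number: 91 = 37 + 54 + 0 = 91. ✓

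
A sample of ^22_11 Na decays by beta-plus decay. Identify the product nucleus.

Beta-plus decay: mass number changes by +0, atomic number by -1.
A: 22 = 22; Z: 11 − 1 = 10.
Z = 10 is neon, so the daughter is ^22_10 Ne.

Ne-22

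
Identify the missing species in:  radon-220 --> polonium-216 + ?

alpha particle

Conserve mass number: 220 = 216 + A, so A = 4.
Conserve atomic number: 86 = 84 + Z, so Z = 2.
A = 4 and Z = 2 is helium-4 — an alpha particle.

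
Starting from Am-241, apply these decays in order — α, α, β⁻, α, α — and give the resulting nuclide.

Ra-225

Start: (A, Z) = (241, 95).
After α: (237, 93).
After α: (233, 91).
After β⁻: (233, 92).
After α: (229, 90).
After α: (225, 88).
Z = 88 is radium.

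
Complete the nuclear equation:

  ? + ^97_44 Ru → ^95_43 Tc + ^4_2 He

Conserve mass number: A + 97 = 95 + 4, so A = 2.
Conserve atomic number: Z + 44 = 43 + 2, so Z = 1.
A = 2 and Z = 1 is ^2_1 H — a deuteron.

deuteron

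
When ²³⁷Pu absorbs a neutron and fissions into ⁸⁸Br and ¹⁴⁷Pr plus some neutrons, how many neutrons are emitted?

3

Conserve mass number: 238 = 88 + 147 + k, so k = 238 − 235 = 3.
Check atomic number: 94 = 35 + 59 + 0 = 94. ✓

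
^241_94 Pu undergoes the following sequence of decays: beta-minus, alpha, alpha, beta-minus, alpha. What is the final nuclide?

Start: (A, Z) = (241, 94).
After β⁻: (241, 95).
After α: (237, 93).
After α: (233, 91).
After β⁻: (233, 92).
After α: (229, 90).
Z = 90 is thorium.

Th-229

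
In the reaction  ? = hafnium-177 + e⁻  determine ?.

Lu-177

Conserve mass number: A = 177 + 0, so A = 177.
Conserve atomic number: Z = 72 − 1, so Z = 71.
Z = 71 is lutetium, so the species is lutetium-177.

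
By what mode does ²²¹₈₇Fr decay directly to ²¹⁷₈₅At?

alpha decay

ΔA = 217 − 221 = -4; ΔZ = 85 − 87 = -2.
A drops by 4 and Z drops by 2 — the signature of alpha emission.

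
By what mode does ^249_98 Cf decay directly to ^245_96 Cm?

ΔA = 245 − 249 = -4; ΔZ = 96 − 98 = -2.
A drops by 4 and Z drops by 2 — the signature of alpha emission.

alpha decay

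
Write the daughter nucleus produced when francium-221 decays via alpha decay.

Alpha decay: mass number changes by -4, atomic number by -2.
A: 221 − 4 = 217; Z: 87 − 2 = 85.
Z = 85 is astatine, so the daughter is astatine-217.

At-217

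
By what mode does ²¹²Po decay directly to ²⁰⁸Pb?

ΔA = 208 − 212 = -4; ΔZ = 82 − 84 = -2.
A drops by 4 and Z drops by 2 — the signature of alpha emission.

alpha decay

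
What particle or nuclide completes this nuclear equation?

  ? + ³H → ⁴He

proton

Conserve mass number: A + 3 = 4, so A = 1.
Conserve atomic number: Z + 1 = 2, so Z = 1.
A = 1 and Z = 1 is ¹H — a proton.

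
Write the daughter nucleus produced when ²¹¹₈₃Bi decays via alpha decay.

Tl-207

Alpha decay: mass number changes by -4, atomic number by -2.
A: 211 − 4 = 207; Z: 83 − 2 = 81.
Z = 81 is thallium, so the daughter is ²⁰⁷₈₁Tl.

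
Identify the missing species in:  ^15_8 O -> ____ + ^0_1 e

N-15

Conserve mass number: 15 = A + 0, so A = 15.
Conserve atomic number: 8 = Z + 1, so Z = 7.
Z = 7 is nitrogen, so the species is ^15_7 N.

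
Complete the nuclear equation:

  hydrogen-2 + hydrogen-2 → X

He-4

Conserve mass number: 2 + 2 = A, so A = 4.
Conserve atomic number: 1 + 1 = Z, so Z = 2.
A = 4 and Z = 2 is helium-4 — an alpha particle.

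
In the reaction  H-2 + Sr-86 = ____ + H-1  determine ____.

Sr-87

Conserve mass number: 2 + 86 = A + 1, so A = 87.
Conserve atomic number: 1 + 38 = Z + 1, so Z = 38.
Z = 38 is strontium, so the species is Sr-87.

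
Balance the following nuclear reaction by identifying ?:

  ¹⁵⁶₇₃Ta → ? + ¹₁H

Hf-155

Conserve mass number: 156 = A + 1, so A = 155.
Conserve atomic number: 73 = Z + 1, so Z = 72.
Z = 72 is hafnium, so the species is ¹⁵⁵₇₂Hf.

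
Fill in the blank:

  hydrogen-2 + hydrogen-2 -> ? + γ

Conserve mass number: 2 + 2 = A + 0, so A = 4.
Conserve atomic number: 1 + 1 = Z + 0, so Z = 2.
A = 4 and Z = 2 is helium-4 — an alpha particle.

He-4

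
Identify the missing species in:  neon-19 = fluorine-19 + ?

Conserve mass number: 19 = 19 + A, so A = 0.
Conserve atomic number: 10 = 9 + Z, so Z = 1.
A = 0 and Z = 1 is e⁺ — a positron.

positron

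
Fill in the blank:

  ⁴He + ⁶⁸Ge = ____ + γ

Conserve mass number: 4 + 68 = A + 0, so A = 72.
Conserve atomic number: 2 + 32 = Z + 0, so Z = 34.
Z = 34 is selenium, so the species is ⁷²Se.

Se-72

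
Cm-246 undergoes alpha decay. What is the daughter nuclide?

Pu-242

Alpha decay: mass number changes by -4, atomic number by -2.
A: 246 − 4 = 242; Z: 96 − 2 = 94.
Z = 94 is plutonium, so the daughter is Pu-242.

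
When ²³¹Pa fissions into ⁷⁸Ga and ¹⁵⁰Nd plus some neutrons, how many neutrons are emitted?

3

Conserve mass number: 231 = 78 + 150 + k, so k = 231 − 228 = 3.
Check atomic number: 91 = 31 + 60 + 0 = 91. ✓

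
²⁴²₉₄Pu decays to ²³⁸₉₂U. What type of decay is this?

ΔA = 238 − 242 = -4; ΔZ = 92 − 94 = -2.
A drops by 4 and Z drops by 2 — the signature of alpha emission.

alpha decay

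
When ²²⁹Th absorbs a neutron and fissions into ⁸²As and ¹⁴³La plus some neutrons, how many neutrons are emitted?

Conserve mass number: 230 = 82 + 143 + k, so k = 230 − 225 = 5.
Check atomic number: 90 = 33 + 57 + 0 = 90. ✓

5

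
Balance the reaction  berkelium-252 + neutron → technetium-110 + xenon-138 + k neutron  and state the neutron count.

5

Conserve mass number: 253 = 110 + 138 + k, so k = 253 − 248 = 5.
Check atomic number: 97 = 43 + 54 + 0 = 97. ✓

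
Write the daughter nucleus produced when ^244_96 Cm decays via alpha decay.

Alpha decay: mass number changes by -4, atomic number by -2.
A: 244 − 4 = 240; Z: 96 − 2 = 94.
Z = 94 is plutonium, so the daughter is ^240_94 Pu.

Pu-240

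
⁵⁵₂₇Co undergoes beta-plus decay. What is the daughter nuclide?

Beta-plus decay: mass number changes by +0, atomic number by -1.
A: 55 = 55; Z: 27 − 1 = 26.
Z = 26 is iron, so the daughter is ⁵⁵₂₆Fe.

Fe-55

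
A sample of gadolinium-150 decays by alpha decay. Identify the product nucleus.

Sm-146

Alpha decay: mass number changes by -4, atomic number by -2.
A: 150 − 4 = 146; Z: 64 − 2 = 62.
Z = 62 is samarium, so the daughter is samarium-146.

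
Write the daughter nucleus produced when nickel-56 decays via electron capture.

Co-56

Electron capture: mass number changes by +0, atomic number by -1.
A: 56 = 56; Z: 28 − 1 = 27.
Z = 27 is cobalt, so the daughter is cobalt-56.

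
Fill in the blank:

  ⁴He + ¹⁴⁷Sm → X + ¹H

Eu-150

Conserve mass number: 4 + 147 = A + 1, so A = 150.
Conserve atomic number: 2 + 62 = Z + 1, so Z = 63.
Z = 63 is europium, so the species is ¹⁵⁰Eu.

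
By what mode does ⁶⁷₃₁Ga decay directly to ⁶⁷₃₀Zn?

beta-plus decay or electron capture

ΔA = 67 − 67 = 0; ΔZ = 30 − 31 = -1.
A is unchanged and Z drops by 1 — a proton has become a neutron (β⁺ emission or electron capture).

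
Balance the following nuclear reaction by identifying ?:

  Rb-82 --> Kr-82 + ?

positron

Conserve mass number: 82 = 82 + A, so A = 0.
Conserve atomic number: 37 = 36 + Z, so Z = 1.
A = 0 and Z = 1 is e⁺ — a positron.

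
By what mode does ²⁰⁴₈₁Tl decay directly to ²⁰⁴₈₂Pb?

ΔA = 204 − 204 = 0; ΔZ = 82 − 81 = +1.
A is unchanged and Z rises by 1 — a neutron has become a proton (β⁻ decay).

beta-minus decay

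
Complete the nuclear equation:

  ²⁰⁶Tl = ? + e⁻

Conserve mass number: 206 = A + 0, so A = 206.
Conserve atomic number: 81 = Z − 1, so Z = 82.
Z = 82 is lead, so the species is ²⁰⁶Pb.

Pb-206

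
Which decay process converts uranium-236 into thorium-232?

ΔA = 232 − 236 = -4; ΔZ = 90 − 92 = -2.
A drops by 4 and Z drops by 2 — the signature of alpha emission.

alpha decay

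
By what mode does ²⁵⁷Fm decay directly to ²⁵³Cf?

alpha decay

ΔA = 253 − 257 = -4; ΔZ = 98 − 100 = -2.
A drops by 4 and Z drops by 2 — the signature of alpha emission.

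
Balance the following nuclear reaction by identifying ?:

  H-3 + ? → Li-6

Conserve mass number: 3 + A = 6, so A = 3.
Conserve atomic number: 1 + Z = 3, so Z = 2.
Z = 2 is helium, so the species is He-3.

He-3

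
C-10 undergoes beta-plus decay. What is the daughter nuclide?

B-10

Beta-plus decay: mass number changes by +0, atomic number by -1.
A: 10 = 10; Z: 6 − 1 = 5.
Z = 5 is boron, so the daughter is B-10.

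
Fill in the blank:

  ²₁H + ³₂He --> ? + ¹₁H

Conserve mass number: 2 + 3 = A + 1, so A = 4.
Conserve atomic number: 1 + 2 = Z + 1, so Z = 2.
A = 4 and Z = 2 is ⁴₂He — an alpha particle.

He-4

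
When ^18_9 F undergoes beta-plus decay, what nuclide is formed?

O-18

Beta-plus decay: mass number changes by +0, atomic number by -1.
A: 18 = 18; Z: 9 − 1 = 8.
Z = 8 is oxygen, so the daughter is ^18_8 O.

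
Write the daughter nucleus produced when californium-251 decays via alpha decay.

Alpha decay: mass number changes by -4, atomic number by -2.
A: 251 − 4 = 247; Z: 98 − 2 = 96.
Z = 96 is curium, so the daughter is curium-247.

Cm-247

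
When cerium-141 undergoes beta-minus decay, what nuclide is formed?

Pr-141

Beta-minus decay: mass number changes by +0, atomic number by +1.
A: 141 = 141; Z: 58 + 1 = 59.
Z = 59 is praseodymium, so the daughter is praseodymium-141.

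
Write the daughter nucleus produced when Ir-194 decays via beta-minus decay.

Pt-194

Beta-minus decay: mass number changes by +0, atomic number by +1.
A: 194 = 194; Z: 77 + 1 = 78.
Z = 78 is platinum, so the daughter is Pt-194.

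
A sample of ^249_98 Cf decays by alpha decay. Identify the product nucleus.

Alpha decay: mass number changes by -4, atomic number by -2.
A: 249 − 4 = 245; Z: 98 − 2 = 96.
Z = 96 is curium, so the daughter is ^245_96 Cm.

Cm-245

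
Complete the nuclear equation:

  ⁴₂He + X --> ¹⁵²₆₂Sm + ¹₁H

Conserve mass number: 4 + A = 152 + 1, so A = 149.
Conserve atomic number: 2 + Z = 62 + 1, so Z = 61.
Z = 61 is promethium, so the species is ¹⁴⁹₆₁Pm.

Pm-149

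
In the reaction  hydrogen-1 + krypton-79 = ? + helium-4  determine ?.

Br-76

Conserve mass number: 1 + 79 = A + 4, so A = 76.
Conserve atomic number: 1 + 36 = Z + 2, so Z = 35.
Z = 35 is bromine, so the species is bromine-76.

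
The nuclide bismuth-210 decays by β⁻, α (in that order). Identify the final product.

Start: (A, Z) = (210, 83).
After β⁻: (210, 84).
After α: (206, 82).
Z = 82 is lead.

Pb-206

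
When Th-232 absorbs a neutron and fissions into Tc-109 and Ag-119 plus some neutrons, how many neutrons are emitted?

5

Conserve mass number: 233 = 109 + 119 + k, so k = 233 − 228 = 5.
Check atomic number: 90 = 43 + 47 + 0 = 90. ✓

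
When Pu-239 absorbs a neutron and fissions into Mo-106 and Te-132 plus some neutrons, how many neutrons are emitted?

Conserve mass number: 240 = 106 + 132 + k, so k = 240 − 238 = 2.
Check atomic number: 94 = 42 + 52 + 0 = 94. ✓

2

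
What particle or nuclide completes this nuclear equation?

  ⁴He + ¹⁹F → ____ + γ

Conserve mass number: 4 + 19 = A + 0, so A = 23.
Conserve atomic number: 2 + 9 = Z + 0, so Z = 11.
Z = 11 is sodium, so the species is ²³Na.

Na-23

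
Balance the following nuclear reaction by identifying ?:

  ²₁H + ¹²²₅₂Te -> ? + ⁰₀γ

Conserve mass number: 2 + 122 = A + 0, so A = 124.
Conserve atomic number: 1 + 52 = Z + 0, so Z = 53.
Z = 53 is iodine, so the species is ¹²⁴₅₃I.

I-124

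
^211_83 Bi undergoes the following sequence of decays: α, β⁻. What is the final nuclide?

Pb-207

Start: (A, Z) = (211, 83).
After α: (207, 81).
After β⁻: (207, 82).
Z = 82 is lead.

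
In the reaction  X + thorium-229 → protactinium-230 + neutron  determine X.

Conserve mass number: A + 229 = 230 + 1, so A = 2.
Conserve atomic number: Z + 90 = 91 + 0, so Z = 1.
A = 2 and Z = 1 is hydrogen-2 — a deuteron.

deuteron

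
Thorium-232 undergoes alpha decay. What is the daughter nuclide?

Alpha decay: mass number changes by -4, atomic number by -2.
A: 232 − 4 = 228; Z: 90 − 2 = 88.
Z = 88 is radium, so the daughter is radium-228.

Ra-228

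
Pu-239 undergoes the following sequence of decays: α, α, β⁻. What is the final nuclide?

Start: (A, Z) = (239, 94).
After α: (235, 92).
After α: (231, 90).
After β⁻: (231, 91).
Z = 91 is protactinium.

Pa-231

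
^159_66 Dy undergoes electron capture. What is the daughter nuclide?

Tb-159

Electron capture: mass number changes by +0, atomic number by -1.
A: 159 = 159; Z: 66 − 1 = 65.
Z = 65 is terbium, so the daughter is ^159_65 Tb.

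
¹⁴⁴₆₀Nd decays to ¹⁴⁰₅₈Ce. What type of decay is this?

alpha decay

ΔA = 140 − 144 = -4; ΔZ = 58 − 60 = -2.
A drops by 4 and Z drops by 2 — the signature of alpha emission.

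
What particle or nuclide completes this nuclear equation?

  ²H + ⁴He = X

Li-6

Conserve mass number: 2 + 4 = A, so A = 6.
Conserve atomic number: 1 + 2 = Z, so Z = 3.
Z = 3 is lithium, so the species is ⁶Li.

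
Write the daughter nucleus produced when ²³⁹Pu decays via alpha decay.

U-235

Alpha decay: mass number changes by -4, atomic number by -2.
A: 239 − 4 = 235; Z: 94 − 2 = 92.
Z = 92 is uranium, so the daughter is ²³⁵U.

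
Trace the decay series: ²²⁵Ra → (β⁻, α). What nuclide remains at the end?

Fr-221

Start: (A, Z) = (225, 88).
After β⁻: (225, 89).
After α: (221, 87).
Z = 87 is francium.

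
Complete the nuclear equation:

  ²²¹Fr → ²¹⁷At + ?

alpha particle

Conserve mass number: 221 = 217 + A, so A = 4.
Conserve atomic number: 87 = 85 + Z, so Z = 2.
A = 4 and Z = 2 is ⁴He — an alpha particle.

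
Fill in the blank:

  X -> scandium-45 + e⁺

Ti-45

Conserve mass number: A = 45 + 0, so A = 45.
Conserve atomic number: Z = 21 + 1, so Z = 22.
Z = 22 is titanium, so the species is titanium-45.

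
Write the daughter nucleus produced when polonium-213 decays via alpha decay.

Alpha decay: mass number changes by -4, atomic number by -2.
A: 213 − 4 = 209; Z: 84 − 2 = 82.
Z = 82 is lead, so the daughter is lead-209.

Pb-209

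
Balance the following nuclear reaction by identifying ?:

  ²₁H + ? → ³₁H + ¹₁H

deuteron

Conserve mass number: 2 + A = 3 + 1, so A = 2.
Conserve atomic number: 1 + Z = 1 + 1, so Z = 1.
A = 2 and Z = 1 is ²₁H — a deuteron.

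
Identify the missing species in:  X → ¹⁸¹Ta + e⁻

Conserve mass number: A = 181 + 0, so A = 181.
Conserve atomic number: Z = 73 − 1, so Z = 72.
Z = 72 is hafnium, so the species is ¹⁸¹Hf.

Hf-181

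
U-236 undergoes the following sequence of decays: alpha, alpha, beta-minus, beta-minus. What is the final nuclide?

Start: (A, Z) = (236, 92).
After α: (232, 90).
After α: (228, 88).
After β⁻: (228, 89).
After β⁻: (228, 90).
Z = 90 is thorium.

Th-228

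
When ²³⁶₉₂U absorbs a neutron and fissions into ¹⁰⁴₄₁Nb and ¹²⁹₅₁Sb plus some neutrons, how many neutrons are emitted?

Conserve mass number: 237 = 104 + 129 + k, so k = 237 − 233 = 4.
Check atomic number: 92 = 41 + 51 + 0 = 92. ✓

4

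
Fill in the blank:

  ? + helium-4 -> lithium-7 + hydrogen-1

alpha particle

Conserve mass number: A + 4 = 7 + 1, so A = 4.
Conserve atomic number: Z + 2 = 3 + 1, so Z = 2.
A = 4 and Z = 2 is helium-4 — an alpha particle.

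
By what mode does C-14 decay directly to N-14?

beta-minus decay

ΔA = 14 − 14 = 0; ΔZ = 7 − 6 = +1.
A is unchanged and Z rises by 1 — a neutron has become a proton (β⁻ decay).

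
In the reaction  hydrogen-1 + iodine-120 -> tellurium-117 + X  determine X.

alpha particle

Conserve mass number: 1 + 120 = 117 + A, so A = 4.
Conserve atomic number: 1 + 53 = 52 + Z, so Z = 2.
A = 4 and Z = 2 is helium-4 — an alpha particle.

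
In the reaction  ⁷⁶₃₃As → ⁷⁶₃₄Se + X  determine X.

Conserve mass number: 76 = 76 + A, so A = 0.
Conserve atomic number: 33 = 34 + Z, so Z = -1.
A = 0 and Z = -1 is ⁰₋₁e — a beta-minus particle.

beta-minus particle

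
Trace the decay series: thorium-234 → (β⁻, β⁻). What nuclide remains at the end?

U-234

Start: (A, Z) = (234, 90).
After β⁻: (234, 91).
After β⁻: (234, 92).
Z = 92 is uranium.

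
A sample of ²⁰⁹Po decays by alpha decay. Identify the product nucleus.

Pb-205

Alpha decay: mass number changes by -4, atomic number by -2.
A: 209 − 4 = 205; Z: 84 − 2 = 82.
Z = 82 is lead, so the daughter is ²⁰⁵Pb.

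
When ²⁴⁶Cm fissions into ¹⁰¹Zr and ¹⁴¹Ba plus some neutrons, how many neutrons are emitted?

Conserve mass number: 246 = 101 + 141 + k, so k = 246 − 242 = 4.
Check atomic number: 96 = 40 + 56 + 0 = 96. ✓

4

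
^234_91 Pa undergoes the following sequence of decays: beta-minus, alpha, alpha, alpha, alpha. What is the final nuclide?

Start: (A, Z) = (234, 91).
After β⁻: (234, 92).
After α: (230, 90).
After α: (226, 88).
After α: (222, 86).
After α: (218, 84).
Z = 84 is polonium.

Po-218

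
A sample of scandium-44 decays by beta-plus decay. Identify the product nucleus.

Ca-44

Beta-plus decay: mass number changes by +0, atomic number by -1.
A: 44 = 44; Z: 21 − 1 = 20.
Z = 20 is calcium, so the daughter is calcium-44.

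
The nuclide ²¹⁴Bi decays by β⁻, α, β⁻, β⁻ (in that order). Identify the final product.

Start: (A, Z) = (214, 83).
After β⁻: (214, 84).
After α: (210, 82).
After β⁻: (210, 83).
After β⁻: (210, 84).
Z = 84 is polonium.

Po-210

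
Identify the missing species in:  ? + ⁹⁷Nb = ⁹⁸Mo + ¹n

Conserve mass number: A + 97 = 98 + 1, so A = 2.
Conserve atomic number: Z + 41 = 42 + 0, so Z = 1.
A = 2 and Z = 1 is ²H — a deuteron.

deuteron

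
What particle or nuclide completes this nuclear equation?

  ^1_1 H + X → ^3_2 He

Conserve mass number: 1 + A = 3, so A = 2.
Conserve atomic number: 1 + Z = 2, so Z = 1.
A = 2 and Z = 1 is ^2_1 H — a deuteron.

deuteron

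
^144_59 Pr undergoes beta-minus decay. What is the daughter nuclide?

Beta-minus decay: mass number changes by +0, atomic number by +1.
A: 144 = 144; Z: 59 + 1 = 60.
Z = 60 is neodymium, so the daughter is ^144_60 Nd.

Nd-144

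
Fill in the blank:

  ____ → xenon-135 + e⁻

Conserve mass number: A = 135 + 0, so A = 135.
Conserve atomic number: Z = 54 − 1, so Z = 53.
Z = 53 is iodine, so the species is iodine-135.

I-135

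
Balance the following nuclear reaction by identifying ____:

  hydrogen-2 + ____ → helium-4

Conserve mass number: 2 + A = 4, so A = 2.
Conserve atomic number: 1 + Z = 2, so Z = 1.
A = 2 and Z = 1 is hydrogen-2 — a deuteron.

deuteron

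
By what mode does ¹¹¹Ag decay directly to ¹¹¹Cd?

ΔA = 111 − 111 = 0; ΔZ = 48 − 47 = +1.
A is unchanged and Z rises by 1 — a neutron has become a proton (β⁻ decay).

beta-minus decay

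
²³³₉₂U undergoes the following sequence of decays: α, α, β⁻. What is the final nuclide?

Ac-225

Start: (A, Z) = (233, 92).
After α: (229, 90).
After α: (225, 88).
After β⁻: (225, 89).
Z = 89 is actinium.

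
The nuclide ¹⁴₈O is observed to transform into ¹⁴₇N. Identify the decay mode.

beta-plus decay or electron capture

ΔA = 14 − 14 = 0; ΔZ = 7 − 8 = -1.
A is unchanged and Z drops by 1 — a proton has become a neutron (β⁺ emission or electron capture).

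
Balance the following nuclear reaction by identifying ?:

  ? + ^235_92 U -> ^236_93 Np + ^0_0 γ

proton

Conserve mass number: A + 235 = 236 + 0, so A = 1.
Conserve atomic number: Z + 92 = 93 + 0, so Z = 1.
A = 1 and Z = 1 is ^1_1 H — a proton.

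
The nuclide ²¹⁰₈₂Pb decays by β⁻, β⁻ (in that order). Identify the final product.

Po-210

Start: (A, Z) = (210, 82).
After β⁻: (210, 83).
After β⁻: (210, 84).
Z = 84 is polonium.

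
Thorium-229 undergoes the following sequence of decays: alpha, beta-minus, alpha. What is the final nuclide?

Fr-221

Start: (A, Z) = (229, 90).
After α: (225, 88).
After β⁻: (225, 89).
After α: (221, 87).
Z = 87 is francium.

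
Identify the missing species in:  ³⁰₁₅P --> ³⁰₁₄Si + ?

Conserve mass number: 30 = 30 + A, so A = 0.
Conserve atomic number: 15 = 14 + Z, so Z = 1.
A = 0 and Z = 1 is ⁰₁e — a positron.

positron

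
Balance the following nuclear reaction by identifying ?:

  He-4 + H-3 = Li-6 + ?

neutron

Conserve mass number: 4 + 3 = 6 + A, so A = 1.
Conserve atomic number: 2 + 1 = 3 + Z, so Z = 0.
A = 1 and Z = 0 is n — a neutron.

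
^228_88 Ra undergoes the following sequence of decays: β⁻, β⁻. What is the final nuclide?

Start: (A, Z) = (228, 88).
After β⁻: (228, 89).
After β⁻: (228, 90).
Z = 90 is thorium.

Th-228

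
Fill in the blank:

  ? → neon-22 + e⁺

Conserve mass number: A = 22 + 0, so A = 22.
Conserve atomic number: Z = 10 + 1, so Z = 11.
Z = 11 is sodium, so the species is sodium-22.

Na-22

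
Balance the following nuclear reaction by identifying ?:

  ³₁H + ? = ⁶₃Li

Conserve mass number: 3 + A = 6, so A = 3.
Conserve atomic number: 1 + Z = 3, so Z = 2.
Z = 2 is helium, so the species is ³₂He.

He-3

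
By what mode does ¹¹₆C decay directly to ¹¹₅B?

beta-plus decay or electron capture

ΔA = 11 − 11 = 0; ΔZ = 5 − 6 = -1.
A is unchanged and Z drops by 1 — a proton has become a neutron (β⁺ emission or electron capture).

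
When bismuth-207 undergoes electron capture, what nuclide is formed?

Electron capture: mass number changes by +0, atomic number by -1.
A: 207 = 207; Z: 83 − 1 = 82.
Z = 82 is lead, so the daughter is lead-207.

Pb-207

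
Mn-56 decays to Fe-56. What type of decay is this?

beta-minus decay

ΔA = 56 − 56 = 0; ΔZ = 26 − 25 = +1.
A is unchanged and Z rises by 1 — a neutron has become a proton (β⁻ decay).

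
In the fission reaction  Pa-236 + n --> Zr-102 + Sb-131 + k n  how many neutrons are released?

4

Conserve mass number: 237 = 102 + 131 + k, so k = 237 − 233 = 4.
Check atomic number: 91 = 40 + 51 + 0 = 91. ✓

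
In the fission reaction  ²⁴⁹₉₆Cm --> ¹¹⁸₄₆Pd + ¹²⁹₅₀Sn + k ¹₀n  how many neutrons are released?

2

Conserve mass number: 249 = 118 + 129 + k, so k = 249 − 247 = 2.
Check atomic number: 96 = 46 + 50 + 0 = 96. ✓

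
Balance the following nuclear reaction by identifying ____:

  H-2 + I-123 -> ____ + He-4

Conserve mass number: 2 + 123 = A + 4, so A = 121.
Conserve atomic number: 1 + 53 = Z + 2, so Z = 52.
Z = 52 is tellurium, so the species is Te-121.

Te-121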